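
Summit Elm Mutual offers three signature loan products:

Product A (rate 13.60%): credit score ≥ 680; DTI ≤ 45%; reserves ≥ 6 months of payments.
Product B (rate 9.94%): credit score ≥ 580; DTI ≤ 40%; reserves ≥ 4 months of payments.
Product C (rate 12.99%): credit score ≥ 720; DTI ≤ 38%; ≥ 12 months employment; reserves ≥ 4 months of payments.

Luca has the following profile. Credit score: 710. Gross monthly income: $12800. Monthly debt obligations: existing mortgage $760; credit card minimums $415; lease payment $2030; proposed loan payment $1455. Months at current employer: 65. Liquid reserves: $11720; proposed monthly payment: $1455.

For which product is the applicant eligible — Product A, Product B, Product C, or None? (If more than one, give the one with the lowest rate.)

Product B

Total debts = (760 + 415 + 2,030 + 1,455) = 4,660; DTI = 4,660/12,800 = 36.4%.
Reserves = 11,720/1,455 = 8.1 months.
Product A: score 710 ≥ 680; DTI 36.4% ≤ 45%; reserves 8.1 ≥ 6 mo → qualifies.
Product B: score 710 ≥ 580; DTI 36.4% ≤ 40%; reserves 8.1 ≥ 4 mo → qualifies.
Product C: score 710 < 720; DTI 36.4% ≤ 38%; employment 65 ≥ 12 mo; reserves 8.1 ≥ 4 mo → does not qualify.
Qualifying: Product A, Product B. Lowest rate is 9.94% → Product B.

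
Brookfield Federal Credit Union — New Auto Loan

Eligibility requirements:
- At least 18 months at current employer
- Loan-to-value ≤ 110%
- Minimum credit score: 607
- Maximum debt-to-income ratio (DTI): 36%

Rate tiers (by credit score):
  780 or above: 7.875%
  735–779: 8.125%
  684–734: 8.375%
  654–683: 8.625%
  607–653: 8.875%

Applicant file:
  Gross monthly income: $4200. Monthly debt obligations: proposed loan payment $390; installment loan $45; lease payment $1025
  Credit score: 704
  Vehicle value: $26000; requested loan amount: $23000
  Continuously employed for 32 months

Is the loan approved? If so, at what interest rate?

Approved at 8.375%

Credit score 704 ≥ 607 (meets minimum)
LTV = 23,000/26,000 = 88.5% ≤ 110%
Employment 32 ≥ 18 months
Total monthly debts = (390 + 45 + 1,025) = 1,460. DTI = 1,460/4,200 = 34.8% ≤ 36%
All requirements met. Score 704 falls in the 684–734 tier → 8.375%.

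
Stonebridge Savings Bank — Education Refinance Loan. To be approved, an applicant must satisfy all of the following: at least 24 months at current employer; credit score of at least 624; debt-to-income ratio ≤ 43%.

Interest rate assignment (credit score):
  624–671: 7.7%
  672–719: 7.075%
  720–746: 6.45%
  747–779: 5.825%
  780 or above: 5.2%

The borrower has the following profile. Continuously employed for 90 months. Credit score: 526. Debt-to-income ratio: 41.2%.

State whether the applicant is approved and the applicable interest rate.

Denied

Credit score 526 < 624 (below minimum)
Employment 90 ≥ 24 months
DTI 41.2% ≤ 43%
Not all requirements met → denied.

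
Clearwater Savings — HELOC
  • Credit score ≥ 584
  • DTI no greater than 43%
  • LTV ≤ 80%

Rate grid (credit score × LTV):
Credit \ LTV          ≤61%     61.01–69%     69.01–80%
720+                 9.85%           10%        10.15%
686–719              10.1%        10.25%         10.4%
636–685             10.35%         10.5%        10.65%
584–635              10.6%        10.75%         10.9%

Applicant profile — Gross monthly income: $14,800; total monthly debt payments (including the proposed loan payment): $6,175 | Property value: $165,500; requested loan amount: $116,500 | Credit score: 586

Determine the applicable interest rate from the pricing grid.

Credit score 586 ≥ 584; Debt-to-income = 6,175/14,800 = 41.7% — meets 43% limit
Loan-to-value = 116,500/165,500 = 70.4% — pass (80% max)
Score 586 is in the 584–635 band; LTV 70.4% is in the 69.01–80% band → 10.9%.

10.9%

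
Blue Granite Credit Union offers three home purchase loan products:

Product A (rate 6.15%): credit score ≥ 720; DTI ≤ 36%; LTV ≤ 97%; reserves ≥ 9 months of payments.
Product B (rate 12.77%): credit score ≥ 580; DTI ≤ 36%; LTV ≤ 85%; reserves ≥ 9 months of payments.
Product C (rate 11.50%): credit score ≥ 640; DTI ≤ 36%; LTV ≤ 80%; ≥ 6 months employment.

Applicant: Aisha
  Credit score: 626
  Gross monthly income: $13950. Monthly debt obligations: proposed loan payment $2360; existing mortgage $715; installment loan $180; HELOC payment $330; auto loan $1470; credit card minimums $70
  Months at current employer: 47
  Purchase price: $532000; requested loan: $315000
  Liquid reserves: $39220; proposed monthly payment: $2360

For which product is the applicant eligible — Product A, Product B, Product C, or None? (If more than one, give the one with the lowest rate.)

None

Total debts = (2,360 + 715 + 180 + 330 + 1,470 + 70) = 5,125; DTI = 5,125/13,950 = 36.7%.
LTV = 315,000/532,000 = 59.2%.
Reserves = 39,220/2,360 = 16.6 months.
Product A: score 626 < 720; DTI 36.7% > 36%; LTV 59.2% ≤ 97%; reserves 16.6 ≥ 9 mo → does not qualify.
Product B: score 626 ≥ 580; DTI 36.7% > 36%; LTV 59.2% ≤ 85%; reserves 16.6 ≥ 9 mo → does not qualify.
Product C: score 626 < 640; DTI 36.7% > 36%; LTV 59.2% ≤ 80%; employment 47 ≥ 6 mo → does not qualify.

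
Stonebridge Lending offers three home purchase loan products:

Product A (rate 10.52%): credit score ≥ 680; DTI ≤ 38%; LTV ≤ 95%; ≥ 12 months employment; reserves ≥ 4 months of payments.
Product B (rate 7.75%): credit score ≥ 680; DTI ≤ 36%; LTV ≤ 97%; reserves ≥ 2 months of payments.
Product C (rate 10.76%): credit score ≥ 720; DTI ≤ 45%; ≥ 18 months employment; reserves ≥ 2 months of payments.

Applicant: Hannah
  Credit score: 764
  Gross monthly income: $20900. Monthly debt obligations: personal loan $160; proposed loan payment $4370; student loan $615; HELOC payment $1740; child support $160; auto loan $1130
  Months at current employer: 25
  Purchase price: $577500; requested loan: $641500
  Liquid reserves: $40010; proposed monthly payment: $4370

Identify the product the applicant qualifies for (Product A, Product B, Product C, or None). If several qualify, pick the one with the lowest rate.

Total debts = (160 + 4,370 + 615 + 1,740 + 160 + 1,130) = 8,175; DTI = 8,175/20,900 = 39.1%.
LTV = 641,500/577,500 = 111.1%.
Reserves = 40,010/4,370 = 9.2 months.
Product A: score 764 ≥ 680; DTI 39.1% > 38%; LTV 111.1% > 95%; employment 25 ≥ 12 mo; reserves 9.2 ≥ 4 mo → does not qualify.
Product B: score 764 ≥ 680; DTI 39.1% > 36%; LTV 111.1% > 97%; reserves 9.2 ≥ 2 mo → does not qualify.
Product C: score 764 ≥ 720; DTI 39.1% ≤ 45%; employment 25 ≥ 18 mo; reserves 9.2 ≥ 2 mo → qualifies.

Product C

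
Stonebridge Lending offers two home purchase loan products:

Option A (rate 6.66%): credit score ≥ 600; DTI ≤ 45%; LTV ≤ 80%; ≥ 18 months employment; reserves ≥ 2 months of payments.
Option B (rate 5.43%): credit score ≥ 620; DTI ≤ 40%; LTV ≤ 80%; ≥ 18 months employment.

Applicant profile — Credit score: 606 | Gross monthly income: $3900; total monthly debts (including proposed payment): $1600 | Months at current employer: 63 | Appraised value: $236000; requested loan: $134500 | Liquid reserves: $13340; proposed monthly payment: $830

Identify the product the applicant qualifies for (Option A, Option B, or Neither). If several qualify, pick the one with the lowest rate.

Option A

DTI = 1,600/3,900 = 41%.
LTV = 134,500/236,000 = 57%.
Reserves = 13,340/830 = 16.1 months.
Option A: score 606 ≥ 600; DTI 41% ≤ 45%; LTV 57% ≤ 80%; employment 63 ≥ 18 mo; reserves 16.1 ≥ 2 mo → qualifies.
Option B: score 606 < 620; DTI 41% > 40%; LTV 57% ≤ 80%; employment 63 ≥ 18 mo → does not qualify.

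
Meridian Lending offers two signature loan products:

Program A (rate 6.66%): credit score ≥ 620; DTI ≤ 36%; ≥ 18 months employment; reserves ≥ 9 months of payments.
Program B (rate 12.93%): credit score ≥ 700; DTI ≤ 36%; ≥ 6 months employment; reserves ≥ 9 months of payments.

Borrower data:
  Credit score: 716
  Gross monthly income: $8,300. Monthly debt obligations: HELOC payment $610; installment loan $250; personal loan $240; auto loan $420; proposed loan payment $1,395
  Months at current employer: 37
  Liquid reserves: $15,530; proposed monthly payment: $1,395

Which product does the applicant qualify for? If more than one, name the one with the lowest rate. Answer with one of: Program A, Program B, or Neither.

Program A

Total debts = (610 + 250 + 240 + 420 + 1,395) = 2,915; DTI = 2,915/8,300 = 35.1%.
Reserves = 15,530/1,395 = 11.1 months.
Program A: score 716 ≥ 620; DTI 35.1% ≤ 36%; employment 37 ≥ 18 mo; reserves 11.1 ≥ 9 mo → qualifies.
Program B: score 716 ≥ 700; DTI 35.1% ≤ 36%; employment 37 ≥ 6 mo; reserves 11.1 ≥ 9 mo → qualifies.
Qualifying: Program A, Program B. Lowest rate is 6.66% → Program A.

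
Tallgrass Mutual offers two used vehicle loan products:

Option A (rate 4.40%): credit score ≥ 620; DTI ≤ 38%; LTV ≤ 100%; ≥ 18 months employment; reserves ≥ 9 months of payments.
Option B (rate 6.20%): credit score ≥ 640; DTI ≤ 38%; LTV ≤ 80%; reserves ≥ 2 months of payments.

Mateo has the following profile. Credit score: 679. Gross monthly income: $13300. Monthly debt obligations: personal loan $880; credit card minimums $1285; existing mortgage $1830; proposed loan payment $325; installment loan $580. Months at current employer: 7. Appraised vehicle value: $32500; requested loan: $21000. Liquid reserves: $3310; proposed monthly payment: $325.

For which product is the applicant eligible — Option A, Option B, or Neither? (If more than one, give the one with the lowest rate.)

Total debts = (880 + 1,285 + 1,830 + 325 + 580) = 4,900; DTI = 4,900/13,300 = 36.8%.
LTV = 21,000/32,500 = 64.6%.
Reserves = 3,310/325 = 10.2 months.
Option A: score 679 ≥ 620; DTI 36.8% ≤ 38%; LTV 64.6% ≤ 100%; employment 7 < 18 mo; reserves 10.2 ≥ 9 mo → does not qualify.
Option B: score 679 ≥ 640; DTI 36.8% ≤ 38%; LTV 64.6% ≤ 80%; reserves 10.2 ≥ 2 mo → qualifies.

Option B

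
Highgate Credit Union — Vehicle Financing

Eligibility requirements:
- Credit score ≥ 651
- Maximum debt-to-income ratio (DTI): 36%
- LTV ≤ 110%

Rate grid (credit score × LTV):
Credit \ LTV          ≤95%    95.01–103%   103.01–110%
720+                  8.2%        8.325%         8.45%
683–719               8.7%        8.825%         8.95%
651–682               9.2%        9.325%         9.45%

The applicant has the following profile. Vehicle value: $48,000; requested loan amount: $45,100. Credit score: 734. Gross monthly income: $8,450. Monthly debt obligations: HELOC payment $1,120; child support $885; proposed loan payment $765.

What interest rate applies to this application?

8.2%

Credit score 734 ≥ 651; Total monthly debts = (1,120 + 885 + 765) = 2,770. Debt-to-income = 2,770/8,450 = 32.8% — meets 36% limit
LTV = 45,100/48,000 = 94% ≤ 110%
Score 734 is in the 720+ band; LTV 94% is in the ≤95% band → 8.2%.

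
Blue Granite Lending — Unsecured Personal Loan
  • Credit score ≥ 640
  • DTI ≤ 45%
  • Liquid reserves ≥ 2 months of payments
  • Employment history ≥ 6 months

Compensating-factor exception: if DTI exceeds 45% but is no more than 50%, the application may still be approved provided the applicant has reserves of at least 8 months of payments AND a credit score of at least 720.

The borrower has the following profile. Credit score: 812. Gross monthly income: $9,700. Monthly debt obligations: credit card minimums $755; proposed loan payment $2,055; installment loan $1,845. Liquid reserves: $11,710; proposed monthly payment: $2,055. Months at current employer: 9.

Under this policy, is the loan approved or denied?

Credit score 812 ≥ 640 (meets base)
Total debts = (755 + 2,055 + 1,845) = 4,655. DTI: 4,655 ÷ 9,700 = 48%, over the 45% base limit.
Reserves = 11,710/2,055 = 5.7 months ≥ 2
Employment 9 ≥ 6 months
48% falls in the override range (45%–50%), so the compensating-factor test applies.
Override check — reserves: 5.7 mo (short of 8); score: 812 (ok).
Override conditions not both satisfied; exception does not apply.

Denied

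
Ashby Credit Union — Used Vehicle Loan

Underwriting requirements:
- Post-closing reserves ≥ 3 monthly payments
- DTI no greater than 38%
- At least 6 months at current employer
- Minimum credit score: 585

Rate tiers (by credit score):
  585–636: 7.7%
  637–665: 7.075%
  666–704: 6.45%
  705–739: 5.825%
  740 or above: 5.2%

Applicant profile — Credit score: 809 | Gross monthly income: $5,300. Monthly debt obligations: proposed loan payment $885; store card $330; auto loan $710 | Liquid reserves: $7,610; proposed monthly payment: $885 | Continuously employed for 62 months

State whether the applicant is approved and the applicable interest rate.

Approved at 5.2%

Credit score 809 ≥ 585 (meets minimum)
Reserves = 7,610/885 = 8.6 months ≥ 3
Total monthly debts = (885 + 330 + 710) = 1,925. DTI: 1,925 ÷ 5,300 = 36.3%, within the 38% cap
Employment 62 ≥ 6 months
All requirements met. Score 809 falls in the 740 or above tier → 5.2%.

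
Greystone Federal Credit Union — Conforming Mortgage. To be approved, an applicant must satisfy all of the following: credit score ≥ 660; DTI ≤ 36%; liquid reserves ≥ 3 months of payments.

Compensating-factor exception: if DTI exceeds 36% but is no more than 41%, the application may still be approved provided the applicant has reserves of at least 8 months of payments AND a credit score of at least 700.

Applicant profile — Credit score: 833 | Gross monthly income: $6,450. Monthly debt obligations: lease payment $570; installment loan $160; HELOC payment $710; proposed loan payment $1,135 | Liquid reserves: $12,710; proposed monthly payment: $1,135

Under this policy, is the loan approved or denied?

Approved

Credit score 833 ≥ 660 (meets base)
Total debts = (570 + 160 + 710 + 1,135) = 2,575. DTI: 2,575 ÷ 6,450 = 39.9%, over the 36% base limit.
Reserves: 12,710 ÷ 1,135 = 11.2 months (meets 3-month minimum)
39.9% falls in the override range (36%–41%), so the compensating-factor test applies.
Override check — reserves: 11.2 mo (ok); score: 833 (ok).
Both override conditions satisfied; DTI exception granted.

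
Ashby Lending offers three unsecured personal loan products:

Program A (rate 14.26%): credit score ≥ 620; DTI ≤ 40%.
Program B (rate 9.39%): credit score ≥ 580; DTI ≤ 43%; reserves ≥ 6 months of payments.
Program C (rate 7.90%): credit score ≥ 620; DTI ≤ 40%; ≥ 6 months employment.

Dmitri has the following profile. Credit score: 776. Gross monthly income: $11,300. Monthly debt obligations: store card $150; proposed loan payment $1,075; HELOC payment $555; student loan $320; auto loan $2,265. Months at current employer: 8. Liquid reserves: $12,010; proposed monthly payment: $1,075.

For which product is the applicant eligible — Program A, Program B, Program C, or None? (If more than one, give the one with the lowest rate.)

Program C

Total debts = (150 + 1,075 + 555 + 320 + 2,265) = 4,365; DTI = 4,365/11,300 = 38.6%.
Reserves = 12,010/1,075 = 11.2 months.
Program A: score 776 ≥ 620; DTI 38.6% ≤ 40% → qualifies.
Program B: score 776 ≥ 580; DTI 38.6% ≤ 43%; reserves 11.2 ≥ 6 mo → qualifies.
Program C: score 776 ≥ 620; DTI 38.6% ≤ 40%; employment 8 ≥ 6 mo → qualifies.
Qualifying: Program A, Program B, Program C. Lowest rate is 7.90% → Program C.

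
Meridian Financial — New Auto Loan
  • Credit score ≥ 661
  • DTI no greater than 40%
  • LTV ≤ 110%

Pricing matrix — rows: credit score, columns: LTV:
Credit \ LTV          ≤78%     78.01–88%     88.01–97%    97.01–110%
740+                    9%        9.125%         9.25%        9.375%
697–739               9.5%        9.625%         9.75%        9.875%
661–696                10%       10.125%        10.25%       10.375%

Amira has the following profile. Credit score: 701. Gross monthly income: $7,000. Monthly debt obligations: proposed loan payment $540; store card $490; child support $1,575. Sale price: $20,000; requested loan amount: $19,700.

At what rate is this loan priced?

Credit score 701 ≥ 661; Total monthly debts = (540 + 490 + 1,575) = 2,605. Debt-to-income = 2,605/7,000 = 37.2% — meets 40% limit
LTV = 19,700/20,000 = 98.5% ≤ 110%
Credit 701 → row 697–739; LTV 98.5% → column 97.01–110%. Grid cell → 9.875%.

9.875%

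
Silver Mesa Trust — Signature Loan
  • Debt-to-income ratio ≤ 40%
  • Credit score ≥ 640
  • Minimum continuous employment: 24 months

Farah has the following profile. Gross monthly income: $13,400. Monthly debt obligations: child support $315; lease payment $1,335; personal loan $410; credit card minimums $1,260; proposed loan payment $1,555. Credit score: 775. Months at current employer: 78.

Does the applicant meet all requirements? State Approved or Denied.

Approved

Total monthly debts = (315 + 1,335 + 410 + 1,260 + 1,555) = 4,875. DTI = 4,875/13,400 = 36.4% ≤ 40%
Credit score 775 ≥ 640 (meets)
Employment 78 ≥ 24 months
All criteria satisfied.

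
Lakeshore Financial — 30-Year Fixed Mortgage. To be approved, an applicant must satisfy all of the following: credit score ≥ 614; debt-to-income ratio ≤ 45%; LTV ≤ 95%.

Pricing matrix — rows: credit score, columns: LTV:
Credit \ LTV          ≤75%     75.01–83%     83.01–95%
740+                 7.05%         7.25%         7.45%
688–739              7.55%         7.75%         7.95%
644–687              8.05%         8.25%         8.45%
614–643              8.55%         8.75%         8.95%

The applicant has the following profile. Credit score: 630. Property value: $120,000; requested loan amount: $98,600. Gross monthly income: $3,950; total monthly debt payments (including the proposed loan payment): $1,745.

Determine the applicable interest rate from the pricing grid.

8.75%

Credit score 630 ≥ 614; DTI = 1,745/3,950 = 44.2% ≤ 45%
LTV = 98,600/120,000 = 82.2% ≤ 95%
Row: 630 falls in 614–643. Column: 82.2% falls in 75.01–83%. Rate = 8.75%.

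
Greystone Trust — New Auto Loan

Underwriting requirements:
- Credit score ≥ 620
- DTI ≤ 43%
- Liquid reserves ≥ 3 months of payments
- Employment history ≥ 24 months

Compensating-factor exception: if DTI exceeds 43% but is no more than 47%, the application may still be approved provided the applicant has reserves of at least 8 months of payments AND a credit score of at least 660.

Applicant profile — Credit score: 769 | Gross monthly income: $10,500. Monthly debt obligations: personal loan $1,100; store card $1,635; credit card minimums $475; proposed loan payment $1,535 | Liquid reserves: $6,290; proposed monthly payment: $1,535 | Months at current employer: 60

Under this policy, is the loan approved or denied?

Denied

Credit score 769 ≥ 620 (meets base)
Total debts = (1,100 + 1,635 + 475 + 1,535) = 4,745. DTI = 4,745/10,500 = 45.2% > 43% — standard DTI limit exceeded.
Reserves = 6,290/1,535 = 4.1 months ≥ 3
Employment 60 ≥ 24 months
45.2% falls in the override range (43%–47%), so the compensating-factor test applies.
Reserves 4.1 < 8 months; credit score 769 ≥ 660.
Override conditions not both satisfied; exception does not apply.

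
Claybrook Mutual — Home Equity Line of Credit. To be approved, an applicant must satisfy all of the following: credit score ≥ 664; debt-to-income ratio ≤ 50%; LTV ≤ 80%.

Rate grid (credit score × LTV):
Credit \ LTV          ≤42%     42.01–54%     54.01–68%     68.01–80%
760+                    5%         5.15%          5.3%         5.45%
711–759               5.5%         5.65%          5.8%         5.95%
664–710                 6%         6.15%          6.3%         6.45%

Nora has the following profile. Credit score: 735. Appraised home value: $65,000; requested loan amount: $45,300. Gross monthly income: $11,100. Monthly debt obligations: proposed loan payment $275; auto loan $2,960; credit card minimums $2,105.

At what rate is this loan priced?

Credit score 735 ≥ 664; Total monthly debts = (275 + 2,960 + 2,105) = 5,340. Debt-to-income = 5,340/11,100 = 48.1% — meets 50% limit
Loan-to-value = 45,300/65,000 = 69.7% — pass (80% max)
Row: 735 falls in 711–759. Column: 69.7% falls in 68.01–80%. Rate = 5.95%.

5.95%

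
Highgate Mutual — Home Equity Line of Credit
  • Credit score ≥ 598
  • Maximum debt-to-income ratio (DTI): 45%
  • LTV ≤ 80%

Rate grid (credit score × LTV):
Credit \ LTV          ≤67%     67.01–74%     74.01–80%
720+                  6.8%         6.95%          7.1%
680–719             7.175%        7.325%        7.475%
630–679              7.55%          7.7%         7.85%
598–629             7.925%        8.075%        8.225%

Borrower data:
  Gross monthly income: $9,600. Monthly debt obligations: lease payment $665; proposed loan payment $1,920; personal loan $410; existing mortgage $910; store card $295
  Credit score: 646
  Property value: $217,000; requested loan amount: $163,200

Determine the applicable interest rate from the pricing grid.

Credit score 646 ≥ 598; Total monthly debts = (665 + 1,920 + 410 + 910 + 295) = 4,200. Debt-to-income = 4,200/9,600 = 43.8% — meets 45% limit
Loan-to-value = 163,200/217,000 = 75.2% — pass (80% max)
Credit 646 → row 630–679; LTV 75.2% → column 74.01–80%. Grid cell → 7.85%.

7.85%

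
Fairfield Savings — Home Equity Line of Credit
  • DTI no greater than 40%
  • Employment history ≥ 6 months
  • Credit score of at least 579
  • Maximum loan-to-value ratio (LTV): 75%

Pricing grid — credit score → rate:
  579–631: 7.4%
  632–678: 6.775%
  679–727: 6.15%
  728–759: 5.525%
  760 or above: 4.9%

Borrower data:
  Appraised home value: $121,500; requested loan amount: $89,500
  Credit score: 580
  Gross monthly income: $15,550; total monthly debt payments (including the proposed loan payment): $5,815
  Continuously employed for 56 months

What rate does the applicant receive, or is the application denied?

Credit score 580 ≥ 579 (meets minimum)
LTV = 89,500/121,500 = 73.7% ≤ 75%
Debt-to-income = 5,815/15,550 = 37.4% — meets 40% limit
Employment 56 ≥ 6 months
All requirements met. Score 580 falls in the 579–631 tier → 7.4%.

Approved at 7.4%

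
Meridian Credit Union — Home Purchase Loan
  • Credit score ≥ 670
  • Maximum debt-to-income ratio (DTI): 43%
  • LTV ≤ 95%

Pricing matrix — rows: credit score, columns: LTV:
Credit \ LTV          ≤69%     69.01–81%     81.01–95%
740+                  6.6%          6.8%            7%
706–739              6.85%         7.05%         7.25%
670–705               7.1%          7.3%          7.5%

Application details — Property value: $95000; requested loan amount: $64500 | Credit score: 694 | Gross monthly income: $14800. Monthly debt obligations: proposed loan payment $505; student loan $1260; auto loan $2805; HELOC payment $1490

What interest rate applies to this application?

7.1%

Credit score 694 ≥ 670; Total monthly debts = (505 + 1,260 + 2,805 + 1,490) = 6,060. DTI: 6,060 ÷ 14,800 = 40.9%, within the 43% cap
Loan-to-value = 64,500/95,000 = 67.9% — pass (95% max)
Score 694 is in the 670–705 band; LTV 67.9% is in the ≤69% band → 7.1%.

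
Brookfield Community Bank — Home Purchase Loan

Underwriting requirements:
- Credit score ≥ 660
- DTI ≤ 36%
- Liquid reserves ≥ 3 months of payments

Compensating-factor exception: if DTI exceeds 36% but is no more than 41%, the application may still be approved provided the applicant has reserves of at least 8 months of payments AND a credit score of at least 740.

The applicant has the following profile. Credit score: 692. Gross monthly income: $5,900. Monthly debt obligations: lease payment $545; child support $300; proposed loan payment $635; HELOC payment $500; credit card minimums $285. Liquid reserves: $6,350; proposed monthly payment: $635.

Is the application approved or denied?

Credit score 692 ≥ 660 (meets base)
Total debts = (545 + 300 + 635 + 500 + 285) = 2,265. DTI: 2,265 ÷ 5,900 = 38.4%, over the 36% base limit.
Reserves = 6,350/635 = 10.0 months ≥ 3
DTI 38.4% is within the 36%–41% exception band; checking compensating factors.
Reserves 10.0 ≥ 8 months; credit score 692 < 740.
Override conditions not both satisfied; exception does not apply.

Denied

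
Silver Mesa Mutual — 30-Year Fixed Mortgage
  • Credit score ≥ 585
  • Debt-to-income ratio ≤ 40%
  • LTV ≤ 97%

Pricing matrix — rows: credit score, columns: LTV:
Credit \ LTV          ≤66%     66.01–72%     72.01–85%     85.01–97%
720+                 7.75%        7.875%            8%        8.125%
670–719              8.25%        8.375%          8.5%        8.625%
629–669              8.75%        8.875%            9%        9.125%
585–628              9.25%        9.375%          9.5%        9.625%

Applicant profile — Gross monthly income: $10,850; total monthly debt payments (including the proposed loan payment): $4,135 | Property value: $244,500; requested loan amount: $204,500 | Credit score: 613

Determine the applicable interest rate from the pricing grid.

9.5%

Credit score 613 ≥ 585; DTI: 4,135 ÷ 10,850 = 38.1%, within the 40% cap
Loan-to-value = 204,500/244,500 = 83.6% — pass (97% max)
Score 613 is in the 585–628 band; LTV 83.6% is in the 72.01–85% band → 9.5%.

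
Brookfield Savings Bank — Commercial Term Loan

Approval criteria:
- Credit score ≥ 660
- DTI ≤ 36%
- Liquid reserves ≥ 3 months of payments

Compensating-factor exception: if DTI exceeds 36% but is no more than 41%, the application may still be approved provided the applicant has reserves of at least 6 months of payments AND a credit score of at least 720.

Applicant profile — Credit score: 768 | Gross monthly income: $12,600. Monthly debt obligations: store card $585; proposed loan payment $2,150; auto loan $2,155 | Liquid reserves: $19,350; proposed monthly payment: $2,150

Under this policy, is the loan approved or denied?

Credit score 768 ≥ 660 (meets base)
Total debts = (585 + 2,150 + 2,155) = 4,890. DTI: 4,890 ÷ 12,600 = 38.8%, over the 36% base limit.
Reserves = 19,350/2,150 = 9.0 months ≥ 3
DTI 38.8% is within the 36%–41% exception band; checking compensating factors.
Reserves 9.0 ≥ 6 months; credit score 768 ≥ 720.
Both override conditions satisfied; DTI exception granted.

Approved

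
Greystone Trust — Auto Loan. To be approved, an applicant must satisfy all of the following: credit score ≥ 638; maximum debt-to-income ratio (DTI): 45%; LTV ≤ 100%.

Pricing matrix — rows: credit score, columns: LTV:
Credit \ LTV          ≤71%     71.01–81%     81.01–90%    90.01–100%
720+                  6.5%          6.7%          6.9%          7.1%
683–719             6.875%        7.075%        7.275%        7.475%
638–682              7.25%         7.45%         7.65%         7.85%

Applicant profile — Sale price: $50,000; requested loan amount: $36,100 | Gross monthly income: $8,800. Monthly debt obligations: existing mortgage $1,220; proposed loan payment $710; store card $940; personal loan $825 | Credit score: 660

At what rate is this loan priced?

Credit score 660 ≥ 638; Total monthly debts = (1,220 + 710 + 940 + 825) = 3,695. DTI = 3,695/8,800 = 42% ≤ 45%
Loan-to-value = 36,100/50,000 = 72.2% — pass (100% max)
Credit 660 → row 638–682; LTV 72.2% → column 71.01–81%. Grid cell → 7.45%.

7.45%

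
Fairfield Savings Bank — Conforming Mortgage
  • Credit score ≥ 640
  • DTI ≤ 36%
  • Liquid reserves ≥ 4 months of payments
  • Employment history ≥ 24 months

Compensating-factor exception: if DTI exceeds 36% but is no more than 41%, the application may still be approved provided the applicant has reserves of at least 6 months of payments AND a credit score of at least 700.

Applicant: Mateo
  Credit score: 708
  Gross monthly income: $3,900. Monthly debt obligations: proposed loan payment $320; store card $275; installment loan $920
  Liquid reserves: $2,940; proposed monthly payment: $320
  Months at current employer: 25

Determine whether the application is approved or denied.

Approved

Credit score 708 ≥ 640 (meets base)
Total debts = (320 + 275 + 920) = 1,515. DTI: 1,515 ÷ 3,900 = 38.8%, over the 36% base limit.
Reserves = 2,940/320 = 9.2 months ≥ 4
Employment 25 ≥ 24 months
DTI 38.8% is within the 36%–41% exception band; checking compensating factors.
Override check — reserves: 9.2 mo (ok); score: 708 (ok).
Both override conditions satisfied; DTI exception granted.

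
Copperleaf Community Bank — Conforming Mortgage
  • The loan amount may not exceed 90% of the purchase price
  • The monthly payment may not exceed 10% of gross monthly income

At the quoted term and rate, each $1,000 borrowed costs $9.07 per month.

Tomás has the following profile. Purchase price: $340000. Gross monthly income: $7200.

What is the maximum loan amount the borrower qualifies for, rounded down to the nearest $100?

Payment cap: 10% × $7,200 = $720/month.
At $9.07 per $1,000, that supports 720/9.07 × 1,000 ≈ $79,382 → $79,300.
LTV cap: 90% × $340,000 = $306,000 → $306,000.
Binding constraint: payment-to-income.

$79,300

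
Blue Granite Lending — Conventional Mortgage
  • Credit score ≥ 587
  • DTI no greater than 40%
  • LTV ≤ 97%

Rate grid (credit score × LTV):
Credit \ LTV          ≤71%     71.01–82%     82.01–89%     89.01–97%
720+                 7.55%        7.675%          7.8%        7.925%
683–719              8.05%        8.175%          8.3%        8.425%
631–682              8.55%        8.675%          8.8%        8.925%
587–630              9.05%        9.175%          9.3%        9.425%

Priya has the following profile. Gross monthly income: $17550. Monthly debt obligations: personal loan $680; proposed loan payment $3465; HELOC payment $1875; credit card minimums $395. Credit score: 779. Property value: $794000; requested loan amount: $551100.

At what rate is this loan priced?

7.55%

Credit score 779 ≥ 587; Total monthly debts = (680 + 3,465 + 1,875 + 395) = 6,415. Debt-to-income = 6,415/17,550 = 36.6% — meets 40% limit
Loan-to-value = 551,100/794,000 = 69.4% — pass (97% max)
Credit 779 → row 720+; LTV 69.4% → column ≤71%. Grid cell → 7.55%.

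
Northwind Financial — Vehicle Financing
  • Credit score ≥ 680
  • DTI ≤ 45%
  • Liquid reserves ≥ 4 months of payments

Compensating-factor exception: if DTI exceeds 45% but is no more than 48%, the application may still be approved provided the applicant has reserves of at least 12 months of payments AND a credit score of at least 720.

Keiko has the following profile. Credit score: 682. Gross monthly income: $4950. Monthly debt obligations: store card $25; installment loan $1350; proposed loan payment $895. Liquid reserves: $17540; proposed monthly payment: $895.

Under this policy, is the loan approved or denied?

Denied

Credit score 682 ≥ 680 (meets base)
Total debts = (25 + 1,350 + 895) = 2,270. DTI = 2,270/4,950 = 45.9% > 45% — standard DTI limit exceeded.
Liquid reserves cover 17,540/895 = 19.6 months — ≥ 4 required
DTI 45.9% is within the 45%–48% exception band; checking compensating factors.
Override check — reserves: 19.6 mo (ok); score: 682 (below 720).
Override conditions not both satisfied; exception does not apply.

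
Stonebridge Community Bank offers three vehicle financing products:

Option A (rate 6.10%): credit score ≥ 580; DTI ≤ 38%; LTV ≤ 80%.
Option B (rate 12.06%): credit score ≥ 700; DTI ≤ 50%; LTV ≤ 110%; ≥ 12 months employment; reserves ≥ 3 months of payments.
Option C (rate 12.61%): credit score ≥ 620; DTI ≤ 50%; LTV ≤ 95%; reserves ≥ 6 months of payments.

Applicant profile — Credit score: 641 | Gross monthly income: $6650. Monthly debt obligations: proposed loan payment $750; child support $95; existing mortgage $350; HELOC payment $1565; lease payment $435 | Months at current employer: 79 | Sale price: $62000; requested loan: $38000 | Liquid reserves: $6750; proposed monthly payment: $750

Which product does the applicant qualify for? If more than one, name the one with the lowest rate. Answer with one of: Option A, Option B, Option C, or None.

Option C

Total debts = (750 + 95 + 350 + 1,565 + 435) = 3,195; DTI = 3,195/6,650 = 48%.
LTV = 38,000/62,000 = 61.3%.
Reserves = 6,750/750 = 9.0 months.
Option A: score 641 ≥ 580; DTI 48% > 38%; LTV 61.3% ≤ 80% → does not qualify.
Option B: score 641 < 700; DTI 48% ≤ 50%; LTV 61.3% ≤ 110%; employment 79 ≥ 12 mo; reserves 9.0 ≥ 3 mo → does not qualify.
Option C: score 641 ≥ 620; DTI 48% ≤ 50%; LTV 61.3% ≤ 95%; reserves 9.0 ≥ 6 mo → qualifies.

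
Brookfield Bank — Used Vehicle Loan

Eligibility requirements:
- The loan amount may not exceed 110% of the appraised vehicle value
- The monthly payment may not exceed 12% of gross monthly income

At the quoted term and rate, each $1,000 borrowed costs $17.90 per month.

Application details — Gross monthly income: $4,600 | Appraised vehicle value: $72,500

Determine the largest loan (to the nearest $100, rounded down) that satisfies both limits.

Payment cap: 12% × $4,600 = $552/month.
At $17.90 per $1,000, that supports 552/17.90 × 1,000 ≈ $30,837 → $30,800.
LTV cap: 110% × $72,500 = $79,750 → $79,700.
Binding constraint: payment-to-income.

$30,800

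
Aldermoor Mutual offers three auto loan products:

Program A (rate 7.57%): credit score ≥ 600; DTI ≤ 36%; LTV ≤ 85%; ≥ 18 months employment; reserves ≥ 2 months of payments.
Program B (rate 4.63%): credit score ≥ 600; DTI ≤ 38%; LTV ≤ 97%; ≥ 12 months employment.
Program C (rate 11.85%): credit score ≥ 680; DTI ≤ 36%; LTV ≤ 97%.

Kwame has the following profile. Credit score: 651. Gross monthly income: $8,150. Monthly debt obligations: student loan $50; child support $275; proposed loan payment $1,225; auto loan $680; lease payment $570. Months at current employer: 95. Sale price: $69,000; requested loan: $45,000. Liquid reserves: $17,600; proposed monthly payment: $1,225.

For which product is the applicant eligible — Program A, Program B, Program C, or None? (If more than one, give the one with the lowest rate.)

Total debts = (50 + 275 + 1,225 + 680 + 570) = 2,800; DTI = 2,800/8,150 = 34.4%.
LTV = 45,000/69,000 = 65.2%.
Reserves = 17,600/1,225 = 14.4 months.
Program A: score 651 ≥ 600; DTI 34.4% ≤ 36%; LTV 65.2% ≤ 85%; employment 95 ≥ 18 mo; reserves 14.4 ≥ 2 mo → qualifies.
Program B: score 651 ≥ 600; DTI 34.4% ≤ 38%; LTV 65.2% ≤ 97%; employment 95 ≥ 12 mo → qualifies.
Program C: score 651 < 680; DTI 34.4% ≤ 36%; LTV 65.2% ≤ 97% → does not qualify.
Qualifying: Program A, Program B. Lowest rate is 4.63% → Program B.

Program B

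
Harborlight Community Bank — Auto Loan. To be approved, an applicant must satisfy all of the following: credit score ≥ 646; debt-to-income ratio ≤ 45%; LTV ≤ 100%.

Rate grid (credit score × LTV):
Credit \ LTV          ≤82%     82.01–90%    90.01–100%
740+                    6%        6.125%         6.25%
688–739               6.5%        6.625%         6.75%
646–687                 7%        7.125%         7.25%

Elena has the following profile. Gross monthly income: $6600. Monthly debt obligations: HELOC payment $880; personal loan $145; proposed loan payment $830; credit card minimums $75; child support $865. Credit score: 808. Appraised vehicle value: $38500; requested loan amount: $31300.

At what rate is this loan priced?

Credit score 808 ≥ 646; Total monthly debts = (880 + 145 + 830 + 75 + 865) = 2,795. Debt-to-income = 2,795/6,600 = 42.3% — meets 45% limit
LTV = 31,300/38,500 = 81.3% ≤ 100%
Score 808 is in the 740+ band; LTV 81.3% is in the ≤82% band → 6%.

6%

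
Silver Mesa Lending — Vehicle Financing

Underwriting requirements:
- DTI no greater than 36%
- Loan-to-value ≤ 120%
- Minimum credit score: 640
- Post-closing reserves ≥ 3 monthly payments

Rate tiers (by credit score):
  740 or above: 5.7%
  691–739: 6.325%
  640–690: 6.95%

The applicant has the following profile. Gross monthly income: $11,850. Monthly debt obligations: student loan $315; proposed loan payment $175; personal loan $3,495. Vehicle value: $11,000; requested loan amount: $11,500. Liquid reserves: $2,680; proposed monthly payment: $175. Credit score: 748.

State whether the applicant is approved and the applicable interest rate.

Approved at 5.7%

Credit score 748 ≥ 640 (meets minimum)
Reserves: 2,680 ÷ 175 = 15.3 months (meets 3-month minimum)
Total monthly debts = (315 + 175 + 3,495) = 3,985. Debt-to-income = 3,985/11,850 = 33.6% — meets 36% limit
LTV = 11,500/11,000 = 104.5% ≤ 120%
All requirements met. Score 748 falls in the 740 or above tier → 5.7%.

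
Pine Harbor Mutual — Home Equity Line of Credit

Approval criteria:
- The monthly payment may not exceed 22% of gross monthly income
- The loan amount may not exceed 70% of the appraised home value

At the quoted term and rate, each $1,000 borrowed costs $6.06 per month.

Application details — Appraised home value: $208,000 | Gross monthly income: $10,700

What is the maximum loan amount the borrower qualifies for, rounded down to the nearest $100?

Payment cap: 22% × $10,700 = $2,354/month.
At $6.06 per $1,000, that supports 2,354/6.06 × 1,000 ≈ $388,448 → $388,400.
LTV cap: 70% × $208,000 = $145,600 → $145,600.
Binding constraint: loan-to-value.

$145,600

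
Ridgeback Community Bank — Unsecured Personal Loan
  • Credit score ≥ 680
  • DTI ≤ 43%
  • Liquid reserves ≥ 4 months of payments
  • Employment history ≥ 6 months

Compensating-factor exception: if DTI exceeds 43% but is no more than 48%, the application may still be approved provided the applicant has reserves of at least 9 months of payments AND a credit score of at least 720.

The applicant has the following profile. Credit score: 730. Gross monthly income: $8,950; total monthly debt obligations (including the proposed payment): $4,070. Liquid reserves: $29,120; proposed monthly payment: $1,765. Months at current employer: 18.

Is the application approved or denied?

Approved

Credit score 730 ≥ 680 (meets base)
DTI: 4,070 ÷ 8,950 = 45.5%, over the 43% base limit.
Liquid reserves cover 29,120/1,765 = 16.5 months — ≥ 4 required
Employment 18 ≥ 6 months
DTI 45.5% is within the 43%–48% exception band; checking compensating factors.
Reserves 16.5 ≥ 9 months; credit score 730 ≥ 720.
Both compensating conditions met → exception applies.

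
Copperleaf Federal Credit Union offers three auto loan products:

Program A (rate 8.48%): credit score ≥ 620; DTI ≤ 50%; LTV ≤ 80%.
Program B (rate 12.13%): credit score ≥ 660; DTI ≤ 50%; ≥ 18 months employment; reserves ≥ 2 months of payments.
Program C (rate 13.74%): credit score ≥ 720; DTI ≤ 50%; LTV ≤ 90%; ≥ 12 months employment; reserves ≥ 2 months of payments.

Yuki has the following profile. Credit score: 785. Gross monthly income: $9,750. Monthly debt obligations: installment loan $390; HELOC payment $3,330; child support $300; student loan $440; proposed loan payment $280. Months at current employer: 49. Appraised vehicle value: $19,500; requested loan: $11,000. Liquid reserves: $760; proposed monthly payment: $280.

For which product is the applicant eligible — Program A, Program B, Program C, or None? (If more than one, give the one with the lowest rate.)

Total debts = (390 + 3,330 + 300 + 440 + 280) = 4,740; DTI = 4,740/9,750 = 48.6%.
LTV = 11,000/19,500 = 56.4%.
Reserves = 760/280 = 2.7 months.
Program A: score 785 ≥ 620; DTI 48.6% ≤ 50%; LTV 56.4% ≤ 80% → qualifies.
Program B: score 785 ≥ 660; DTI 48.6% ≤ 50%; employment 49 ≥ 18 mo; reserves 2.7 ≥ 2 mo → qualifies.
Program C: score 785 ≥ 720; DTI 48.6% ≤ 50%; LTV 56.4% ≤ 90%; employment 49 ≥ 12 mo; reserves 2.7 ≥ 2 mo → qualifies.
Qualifying: Program A, Program B, Program C. Lowest rate is 8.48% → Program A.

Program A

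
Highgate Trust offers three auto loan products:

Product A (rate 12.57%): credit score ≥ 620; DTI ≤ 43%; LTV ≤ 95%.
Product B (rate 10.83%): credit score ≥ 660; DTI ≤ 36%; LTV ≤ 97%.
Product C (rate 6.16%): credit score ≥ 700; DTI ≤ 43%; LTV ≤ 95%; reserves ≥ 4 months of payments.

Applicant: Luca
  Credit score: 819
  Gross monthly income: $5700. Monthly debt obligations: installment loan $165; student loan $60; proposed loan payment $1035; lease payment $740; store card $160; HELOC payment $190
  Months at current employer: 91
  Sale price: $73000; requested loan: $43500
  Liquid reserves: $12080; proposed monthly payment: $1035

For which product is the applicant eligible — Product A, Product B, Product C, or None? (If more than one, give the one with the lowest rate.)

Total debts = (165 + 60 + 1,035 + 740 + 160 + 190) = 2,350; DTI = 2,350/5,700 = 41.2%.
LTV = 43,500/73,000 = 59.6%.
Reserves = 12,080/1,035 = 11.7 months.
Product A: score 819 ≥ 620; DTI 41.2% ≤ 43%; LTV 59.6% ≤ 95% → qualifies.
Product B: score 819 ≥ 660; DTI 41.2% > 36%; LTV 59.6% ≤ 97% → does not qualify.
Product C: score 819 ≥ 700; DTI 41.2% ≤ 43%; LTV 59.6% ≤ 95%; reserves 11.7 ≥ 4 mo → qualifies.
Qualifying: Product A, Product C. Lowest rate is 6.16% → Product C.

Product C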